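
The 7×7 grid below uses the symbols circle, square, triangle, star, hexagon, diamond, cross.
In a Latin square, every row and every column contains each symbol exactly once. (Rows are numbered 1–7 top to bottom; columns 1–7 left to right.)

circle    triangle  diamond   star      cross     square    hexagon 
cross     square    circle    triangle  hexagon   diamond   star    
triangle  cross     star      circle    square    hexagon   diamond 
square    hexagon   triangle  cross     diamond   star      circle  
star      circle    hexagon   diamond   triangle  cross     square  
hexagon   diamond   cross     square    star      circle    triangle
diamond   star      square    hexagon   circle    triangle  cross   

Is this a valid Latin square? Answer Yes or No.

Each row is a permutation of the 7 symbols, and so is each column.

Yes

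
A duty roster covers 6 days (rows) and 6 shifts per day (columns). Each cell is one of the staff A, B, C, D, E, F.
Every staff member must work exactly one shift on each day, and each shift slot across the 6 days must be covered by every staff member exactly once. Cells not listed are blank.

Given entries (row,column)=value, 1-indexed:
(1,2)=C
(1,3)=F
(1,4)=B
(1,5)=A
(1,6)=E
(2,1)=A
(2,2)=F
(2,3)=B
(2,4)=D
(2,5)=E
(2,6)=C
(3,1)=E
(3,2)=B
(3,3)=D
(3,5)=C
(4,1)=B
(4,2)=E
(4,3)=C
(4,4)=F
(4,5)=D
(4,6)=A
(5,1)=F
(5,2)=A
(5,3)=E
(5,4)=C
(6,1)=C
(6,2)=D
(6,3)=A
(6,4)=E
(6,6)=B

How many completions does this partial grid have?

1

Day 1, shift 1: eliminating its day and shift leaves {D}.
Day 3, shift 4: eliminating its day and shift leaves {A}.
Day 3, shift 6: eliminating its day and shift leaves {F}.
Day 5, shift 5: eliminating its day and shift leaves {B}.
Day 5, shift 6: eliminating its day and shift leaves {D}.
Day 6, shift 5: eliminating its day and shift leaves {F}.
Only one assignment across all blanks avoids any day or shift repeat, giving 1 completion.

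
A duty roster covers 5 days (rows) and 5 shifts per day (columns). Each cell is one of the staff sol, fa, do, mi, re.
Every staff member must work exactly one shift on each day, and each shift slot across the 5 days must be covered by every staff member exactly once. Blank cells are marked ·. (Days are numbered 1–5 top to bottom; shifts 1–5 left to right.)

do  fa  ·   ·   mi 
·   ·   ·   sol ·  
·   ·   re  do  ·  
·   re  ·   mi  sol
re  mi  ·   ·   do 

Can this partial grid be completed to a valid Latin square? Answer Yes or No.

Day 1, shift 3: day 1 has {fa, do, mi} and shift 3 has {re}, so it must be sol.
Day 1, shift 4: day 1 has {sol, fa, do, mi} and shift 4 has {sol, do, mi}, so it must be re.
Day 2, shift 2: day 2 has {sol} and shift 2 has {fa, mi, re}, so it must be do.
Day 3, shift 2: day 3 has {do, re} and shift 2 has {fa, do, mi, re}, so it must be sol.
Day 3, shift 5: day 3 has {sol, do, re} and shift 5 has {sol, do, mi}, so it must be fa.
Day 2, shift 5: day 2 has {sol, do} and shift 5 has {sol, fa, do, mi}, so it must be re.
Day 3, shift 1: day 3 has {sol, fa, do, re} and shift 1 has {do, re}, so it must be mi.
Day 2, shift 1: day 2 has {sol, do, re} and shift 1 has {do, mi, re}, so it must be fa.
Now day 4, shift 1: day 4 together with shift 1 already contain {sol, fa, do, mi, re} — every symbol — so nothing can go there. The grid has no valid completion.

No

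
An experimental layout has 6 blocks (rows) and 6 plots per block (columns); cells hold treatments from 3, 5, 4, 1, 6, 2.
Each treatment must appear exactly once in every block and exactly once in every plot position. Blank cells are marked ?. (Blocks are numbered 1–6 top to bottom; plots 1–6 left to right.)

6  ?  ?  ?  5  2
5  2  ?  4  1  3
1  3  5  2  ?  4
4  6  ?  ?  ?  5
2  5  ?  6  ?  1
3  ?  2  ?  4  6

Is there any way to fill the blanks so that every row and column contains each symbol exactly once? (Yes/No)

Yes

No block or plot among the givens repeats a symbol, and propagating forced cells runs into no contradiction.
One valid completion exists (for instance, 6 4 3 1 5 2 / 5 2 6 4 1 3 / 1 3 5 2 6 4 / 4 6 1 3 2 5 / 2 5 4 6 3 1 / 3 1 2 5 4 6).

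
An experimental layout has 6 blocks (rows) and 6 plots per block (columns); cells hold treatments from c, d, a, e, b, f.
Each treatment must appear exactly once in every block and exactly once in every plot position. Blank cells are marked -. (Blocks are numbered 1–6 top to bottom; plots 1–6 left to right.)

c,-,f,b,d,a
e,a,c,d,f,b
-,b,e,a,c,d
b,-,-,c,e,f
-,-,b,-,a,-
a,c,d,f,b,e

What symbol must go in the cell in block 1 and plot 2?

e

Block 1 already has {c, d, a, b, f} and plot 2 already has {c, a, b}, so block 1, plot 2 must be e.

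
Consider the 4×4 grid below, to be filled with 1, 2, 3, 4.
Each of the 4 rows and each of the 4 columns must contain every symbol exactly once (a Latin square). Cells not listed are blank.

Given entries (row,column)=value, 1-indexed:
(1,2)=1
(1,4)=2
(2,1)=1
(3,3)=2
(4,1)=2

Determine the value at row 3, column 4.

Row 3, column 4 is narrowed to {1, 3, 4}.
If it were 3, then row 3, column 2 would be left with no valid symbol.
If it were 4, then row 3, column 2 would be left with no valid symbol.
So row 3, column 4 must be 1.

1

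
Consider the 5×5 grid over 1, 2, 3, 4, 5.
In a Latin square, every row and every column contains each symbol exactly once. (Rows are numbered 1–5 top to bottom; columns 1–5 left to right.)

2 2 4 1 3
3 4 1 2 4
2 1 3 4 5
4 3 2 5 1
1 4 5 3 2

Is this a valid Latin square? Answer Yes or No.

No

Row 2 contains 4 twice (at columns 2 and 5); row 1 is also not a permutation.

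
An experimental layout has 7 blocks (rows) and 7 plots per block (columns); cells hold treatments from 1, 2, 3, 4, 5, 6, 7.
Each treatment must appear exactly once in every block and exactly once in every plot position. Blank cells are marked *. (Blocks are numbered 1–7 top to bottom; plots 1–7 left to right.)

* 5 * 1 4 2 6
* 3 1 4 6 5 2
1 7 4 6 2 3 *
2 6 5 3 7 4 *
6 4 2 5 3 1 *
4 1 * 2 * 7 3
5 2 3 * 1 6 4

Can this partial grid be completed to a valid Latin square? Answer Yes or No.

No block or plot among the givens repeats a symbol, and propagating forced cells runs into no contradiction.
One valid completion exists (for instance, 3 5 7 1 4 2 6 / 7 3 1 4 6 5 2 / 1 7 4 6 2 3 5 / 2 6 5 3 7 4 1 / 6 4 2 5 3 1 7 / 4 1 6 2 5 7 3 / 5 2 3 7 1 6 4).

Yes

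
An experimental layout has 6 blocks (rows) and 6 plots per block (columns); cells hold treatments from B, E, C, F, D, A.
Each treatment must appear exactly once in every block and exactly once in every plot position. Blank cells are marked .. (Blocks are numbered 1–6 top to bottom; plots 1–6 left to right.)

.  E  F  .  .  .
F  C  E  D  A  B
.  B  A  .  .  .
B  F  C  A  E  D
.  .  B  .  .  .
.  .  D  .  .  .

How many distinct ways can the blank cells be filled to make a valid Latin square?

16

Block 1, plot 1: eliminating its block and plot leaves {C, D, A}.
Block 1, plot 4: eliminating its block and plot leaves {B, C}.
Block 1, plot 5: eliminating its block and plot leaves {B, C, D}.
Block 1, plot 6: eliminating its block and plot leaves {C, A}.
Block 3, plot 1: eliminating its block and plot leaves {E, C, D}.
Block 3, plot 4: eliminating its block and plot leaves {E, C, F}.
Block 3, plot 5: eliminating its block and plot leaves {C, F, D}.
Block 3, plot 6: eliminating its block and plot leaves {E, C, F}.
Block 5, plot 1: eliminating its block and plot leaves {E, C, D, A}.
Block 5, plot 2: eliminating its block and plot leaves {D, A}.
Block 5, plot 4: eliminating its block and plot leaves {E, C, F}.
Block 5, plot 5: eliminating its block and plot leaves {C, F, D}.
Block 5, plot 6: eliminating its block and plot leaves {E, C, F, A}.
Block 6, plot 1: eliminating its block and plot leaves {E, C, A}.
Block 6, plot 2: eliminating its block and plot leaves {A}.
Block 6, plot 4: eliminating its block and plot leaves {B, E, C, F}.
Block 6, plot 5: eliminating its block and plot leaves {B, C, F}.
Block 6, plot 6: eliminating its block and plot leaves {E, C, F, A}.
Enumerating the assignments across these blanks that avoid any block or plot repeat gives 16 completions.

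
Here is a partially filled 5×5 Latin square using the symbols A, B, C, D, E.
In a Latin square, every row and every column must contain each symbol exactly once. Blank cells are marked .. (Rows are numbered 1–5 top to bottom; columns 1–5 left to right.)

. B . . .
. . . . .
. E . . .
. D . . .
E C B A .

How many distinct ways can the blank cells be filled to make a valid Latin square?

Row 1, column 1: eliminating its row and column leaves {A, C, D}.
Row 1, column 3: eliminating its row and column leaves {A, C, D, E}.
Row 1, column 4: eliminating its row and column leaves {C, D, E}.
Row 1, column 5: eliminating its row and column leaves {A, C, D, E}.
Row 2, column 1: eliminating its row and column leaves {A, B, C, D}.
Row 2, column 2: eliminating its row and column leaves {A}.
Row 2, column 3: eliminating its row and column leaves {A, C, D, E}.
Row 2, column 4: eliminating its row and column leaves {B, C, D, E}.
Row 2, column 5: eliminating its row and column leaves {A, B, C, D, E}.
Row 3, column 1: eliminating its row and column leaves {A, B, C, D}.
Row 3, column 3: eliminating its row and column leaves {A, C, D}.
Row 3, column 4: eliminating its row and column leaves {B, C, D}.
Row 3, column 5: eliminating its row and column leaves {A, B, C, D}.
Row 4, column 1: eliminating its row and column leaves {A, B, C}.
Row 4, column 3: eliminating its row and column leaves {A, C, E}.
Row 4, column 4: eliminating its row and column leaves {B, C, E}.
Row 4, column 5: eliminating its row and column leaves {A, B, C, E}.
Row 5, column 5: eliminating its row and column leaves {D}.
Enumerating the assignments across these blanks that avoid any row or column repeat gives 56 completions.

56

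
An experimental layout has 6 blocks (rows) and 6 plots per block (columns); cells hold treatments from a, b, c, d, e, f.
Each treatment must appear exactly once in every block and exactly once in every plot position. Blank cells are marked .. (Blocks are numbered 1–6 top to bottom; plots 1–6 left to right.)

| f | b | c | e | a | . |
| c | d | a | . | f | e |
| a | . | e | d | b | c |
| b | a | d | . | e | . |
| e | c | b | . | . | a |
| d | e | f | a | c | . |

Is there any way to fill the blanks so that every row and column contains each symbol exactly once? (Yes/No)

No block or plot among the givens repeats a symbol, and propagating forced cells runs into no contradiction.
One valid completion exists (for instance, f b c e a d / c d a b f e / a f e d b c / b a d c e f / e c b f d a / d e f a c b).

Yes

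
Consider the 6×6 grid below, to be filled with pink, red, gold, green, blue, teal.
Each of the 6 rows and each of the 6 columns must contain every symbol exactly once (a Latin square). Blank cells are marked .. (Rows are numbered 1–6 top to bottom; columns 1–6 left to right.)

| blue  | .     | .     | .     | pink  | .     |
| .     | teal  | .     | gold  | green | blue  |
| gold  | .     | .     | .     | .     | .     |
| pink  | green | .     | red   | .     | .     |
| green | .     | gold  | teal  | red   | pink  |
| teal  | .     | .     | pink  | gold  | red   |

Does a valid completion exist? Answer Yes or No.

No

Row 1, column 4: row 1 has {pink, blue} and column 4 has {pink, red, gold, teal}, so it must be green.
Row 2, column 1: row 2 has {gold, green, blue, teal} and column 1 has {pink, gold, green, blue, teal}, so it must be red.
Row 2, column 3: row 2 has {red, gold, green, blue, teal} and column 3 has {gold}, so it must be pink.
Row 3, column 4: row 3 has {gold} and column 4 has {pink, red, gold, green, teal}, so it must be blue.
Row 3, column 5: row 3 has {gold, blue} and column 5 has {pink, red, gold, green}, so it must be teal.
Row 3, column 6: row 3 has {gold, blue, teal} and column 6 has {pink, red, blue}, so it must be green.
Row 3, column 3: row 3 has {gold, green, blue, teal} and column 3 has {pink, gold}, so it must be red.
Row 1, column 3: row 1 has {pink, green, blue} and column 3 has {pink, red, gold}, so it must be teal.
Row 1, column 6: row 1 has {pink, green, blue, teal} and column 6 has {pink, red, green, blue}, so it must be gold.
Row 1, column 2: row 1 has {pink, gold, green, blue, teal} and column 2 has {green, teal}, so it must be red.
Row 3, column 2: row 3 has {red, gold, green, blue, teal} and column 2 has {red, green, teal}, so it must be pink.
Row 4, column 3: row 4 has {pink, red, green} and column 3 has {pink, red, gold, teal}, so it must be blue.
Now row 4, column 5: row 4 together with column 5 already contain {pink, red, gold, green, blue, teal} — every symbol — so nothing can go there. The grid has no valid completion.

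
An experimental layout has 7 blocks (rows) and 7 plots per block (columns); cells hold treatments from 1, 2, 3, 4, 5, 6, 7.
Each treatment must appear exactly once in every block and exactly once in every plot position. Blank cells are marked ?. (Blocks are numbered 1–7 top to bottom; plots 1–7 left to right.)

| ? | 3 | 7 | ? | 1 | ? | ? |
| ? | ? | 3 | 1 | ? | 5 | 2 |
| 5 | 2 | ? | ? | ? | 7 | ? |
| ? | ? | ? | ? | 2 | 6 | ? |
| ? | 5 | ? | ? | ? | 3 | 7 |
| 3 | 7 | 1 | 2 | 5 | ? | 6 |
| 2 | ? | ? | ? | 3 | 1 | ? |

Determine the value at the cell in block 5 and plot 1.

1

Block 6, plot 6: block 6 has {1, 2, 3, 5, 6, 7} and plot 6 has {1, 3, 5, 6, 7}, leaving only 4.
Block 1, plot 6: block 1 has {1, 3, 7} and plot 6 has {1, 3, 4, 5, 6, 7}, leaving only 2.
Block 5, plot 1 is narrowed to {1, 4, 6}.
If it were 4, then block 7, plot 2 would be left with no valid symbol.
If it were 6, then block 7, plot 2 would be left with no valid symbol.
So block 5, plot 1 must be 1.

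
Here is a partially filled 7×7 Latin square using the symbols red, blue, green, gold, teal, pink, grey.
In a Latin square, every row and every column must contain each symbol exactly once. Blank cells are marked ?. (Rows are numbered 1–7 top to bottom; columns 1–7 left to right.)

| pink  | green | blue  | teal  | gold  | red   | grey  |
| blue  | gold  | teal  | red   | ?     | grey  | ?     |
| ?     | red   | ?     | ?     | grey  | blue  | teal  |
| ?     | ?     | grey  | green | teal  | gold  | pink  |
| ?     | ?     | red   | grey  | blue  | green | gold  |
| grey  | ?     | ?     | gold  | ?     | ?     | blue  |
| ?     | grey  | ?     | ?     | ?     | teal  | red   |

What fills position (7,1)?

Row 2, column 7: row 2 has {red, blue, gold, teal, grey} and column 7 has {red, blue, gold, teal, pink, grey}, leaving only green.
Row 2, column 5: row 2 has {red, blue, green, gold, teal, grey} and column 5 has {blue, gold, teal, grey}, leaving only pink.
Row 3, column 4: row 3 has {red, blue, teal, grey} and column 4 has {red, green, gold, teal, grey}, leaving only pink.
Row 4, column 1: row 4 has {green, gold, teal, pink, grey} and column 1 has {blue, pink, grey}, leaving only red.
Row 4, column 2: row 4 has {red, green, gold, teal, pink, grey} and column 2 has {red, green, gold, grey}, leaving only blue.
Row 5, column 1: row 5 has {red, blue, green, gold, grey} and column 1 has {red, blue, pink, grey}, leaving only teal.
Row 5, column 2: row 5 has {red, blue, green, gold, teal, grey} and column 2 has {red, blue, green, gold, grey}, leaving only pink.
Row 6, column 2: row 6 has {blue, gold, grey} and column 2 has {red, blue, green, gold, pink, grey}, leaving only teal.
Row 6, column 6: row 6 has {blue, gold, teal, grey} and column 6 has {red, blue, green, gold, teal, grey}, leaving only pink.
Row 6, column 3: row 6 has {blue, gold, teal, pink, grey} and column 3 has {red, blue, teal, grey}, leaving only green.
Row 3, column 3: row 3 has {red, blue, teal, pink, grey} and column 3 has {red, blue, green, teal, grey}, leaving only gold.
Row 3, column 1: row 3 has {red, blue, gold, teal, pink, grey} and column 1 has {red, blue, teal, pink, grey}, leaving only green.
Row 7 already has {red, teal, grey} and column 1 already has {red, blue, green, teal, pink, grey}, so row 7, column 1 must be gold.

gold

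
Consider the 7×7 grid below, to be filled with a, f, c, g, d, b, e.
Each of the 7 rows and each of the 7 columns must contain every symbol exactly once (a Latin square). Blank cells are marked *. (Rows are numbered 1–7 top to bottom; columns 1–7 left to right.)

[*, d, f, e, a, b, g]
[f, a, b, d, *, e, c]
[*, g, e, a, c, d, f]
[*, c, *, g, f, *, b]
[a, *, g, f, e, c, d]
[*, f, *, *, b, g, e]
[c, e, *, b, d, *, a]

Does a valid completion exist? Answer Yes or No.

No

Row 1, column 1: row 1 together with column 1 already contain {a, f, c, g, d, b, e} — every symbol — so nothing can go there. The grid has no valid completion.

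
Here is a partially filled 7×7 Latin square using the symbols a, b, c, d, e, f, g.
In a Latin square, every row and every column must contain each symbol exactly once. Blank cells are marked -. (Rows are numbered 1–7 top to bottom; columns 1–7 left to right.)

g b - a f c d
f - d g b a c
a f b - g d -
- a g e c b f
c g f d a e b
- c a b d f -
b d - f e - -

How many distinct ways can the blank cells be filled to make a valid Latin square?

1

Row 1, column 3: eliminating its row and column leaves {e}.
Row 2, column 2: eliminating its row and column leaves {e}.
Row 3, column 4: eliminating its row and column leaves {c}.
Row 3, column 7: eliminating its row and column leaves {e}.
Row 4, column 1: eliminating its row and column leaves {d}.
Row 6, column 1: eliminating its row and column leaves {e}.
Row 6, column 7: eliminating its row and column leaves {e, g}.
Row 7, column 3: eliminating its row and column leaves {c}.
Row 7, column 6: eliminating its row and column leaves {g}.
Row 7, column 7: eliminating its row and column leaves {a, g}.
Only one assignment across all blanks avoids any row or column repeat, giving 1 completion.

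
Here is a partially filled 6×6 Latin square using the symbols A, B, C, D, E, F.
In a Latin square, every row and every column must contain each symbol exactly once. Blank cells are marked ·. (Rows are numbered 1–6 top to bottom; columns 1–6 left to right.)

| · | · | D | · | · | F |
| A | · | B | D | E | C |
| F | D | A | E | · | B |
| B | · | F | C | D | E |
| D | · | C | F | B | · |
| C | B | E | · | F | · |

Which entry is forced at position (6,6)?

Row 1, column 1: row 1 has {D, F} and column 1 has {A, B, C, D, F}, leaving only E.
Row 2, column 2: row 2 has {A, B, C, D, E} and column 2 has {B, D}, leaving only F.
Row 3, column 5: row 3 has {A, B, D, E, F} and column 5 has {B, D, E, F}, leaving only C.
Row 1, column 5: row 1 has {D, E, F} and column 5 has {B, C, D, E, F}, leaving only A.
Row 1, column 2: row 1 has {A, D, E, F} and column 2 has {B, D, F}, leaving only C.
Row 1, column 4: row 1 has {A, C, D, E, F} and column 4 has {C, D, E, F}, leaving only B.
Row 4, column 2: row 4 has {B, C, D, E, F} and column 2 has {B, C, D, F}, leaving only A.
Row 5, column 2: row 5 has {B, C, D, F} and column 2 has {A, B, C, D, F}, leaving only E.
Row 5, column 6: row 5 has {B, C, D, E, F} and column 6 has {B, C, E, F}, leaving only A.
Row 6 already has {B, C, E, F} and column 6 already has {A, B, C, E, F}, so row 6, column 6 must be D.

D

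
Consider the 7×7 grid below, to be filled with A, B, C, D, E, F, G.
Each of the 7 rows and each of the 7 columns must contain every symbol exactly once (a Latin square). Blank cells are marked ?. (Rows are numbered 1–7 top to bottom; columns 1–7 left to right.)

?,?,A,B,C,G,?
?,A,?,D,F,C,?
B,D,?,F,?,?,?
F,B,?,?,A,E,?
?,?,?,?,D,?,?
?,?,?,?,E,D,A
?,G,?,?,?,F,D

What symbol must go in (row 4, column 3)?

Row 3, column 5: row 3 has {B, D, F} and column 5 has {A, C, D, E, F}, leaving only G.
Row 3, column 6: row 3 has {B, D, F, G} and column 6 has {C, D, E, F, G}, leaving only A.
Row 5, column 6: row 5 has {D} and column 6 has {A, C, D, E, F, G}, leaving only B.
Row 7, column 5: row 7 has {D, F, G} and column 5 has {A, C, D, E, F, G}, leaving only B.
Row 4, column 3 is narrowed to {C, D, G}.
If it were C, then row 7, column 3 would be left with no valid symbol.
If it were G, then row 4, column 7 would be left with no valid symbol.
So row 4, column 3 must be D.

D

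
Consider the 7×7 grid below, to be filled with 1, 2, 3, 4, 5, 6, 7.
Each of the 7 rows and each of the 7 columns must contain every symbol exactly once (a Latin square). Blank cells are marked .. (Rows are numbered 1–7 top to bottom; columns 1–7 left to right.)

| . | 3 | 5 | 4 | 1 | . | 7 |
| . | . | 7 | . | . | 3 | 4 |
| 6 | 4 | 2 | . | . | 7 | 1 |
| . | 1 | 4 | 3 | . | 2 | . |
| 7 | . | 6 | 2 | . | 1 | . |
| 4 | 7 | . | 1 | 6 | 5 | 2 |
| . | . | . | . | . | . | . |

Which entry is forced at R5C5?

4

Row 1, column 1: row 1 has {1, 3, 4, 5, 7} and column 1 has {4, 6, 7}, leaving only 2.
Row 1, column 6: row 1 has {1, 2, 3, 4, 5, 7} and column 6 has {1, 2, 3, 5, 7}, leaving only 6.
Row 3, column 4: row 3 has {1, 2, 4, 6, 7} and column 4 has {1, 2, 3, 4}, leaving only 5.
Row 2, column 4: row 2 has {3, 4, 7} and column 4 has {1, 2, 3, 4, 5}, leaving only 6.
Row 3, column 5: row 3 has {1, 2, 4, 5, 6, 7} and column 5 has {1, 6}, leaving only 3.
Row 4, column 1: row 4 has {1, 2, 3, 4} and column 1 has {2, 4, 6, 7}, leaving only 5.
Row 2, column 1: row 2 has {3, 4, 6, 7} and column 1 has {2, 4, 5, 6, 7}, leaving only 1.
Row 4, column 5: row 4 has {1, 2, 3, 4, 5} and column 5 has {1, 3, 6}, leaving only 7.
Row 4, column 7: row 4 has {1, 2, 3, 4, 5, 7} and column 7 has {1, 2, 4, 7}, leaving only 6.
Row 5, column 2: row 5 has {1, 2, 6, 7} and column 2 has {1, 3, 4, 7}, leaving only 5.
Row 5 already has {1, 2, 5, 6, 7} and column 5 already has {1, 3, 6, 7}, so row 5, column 5 must be 4.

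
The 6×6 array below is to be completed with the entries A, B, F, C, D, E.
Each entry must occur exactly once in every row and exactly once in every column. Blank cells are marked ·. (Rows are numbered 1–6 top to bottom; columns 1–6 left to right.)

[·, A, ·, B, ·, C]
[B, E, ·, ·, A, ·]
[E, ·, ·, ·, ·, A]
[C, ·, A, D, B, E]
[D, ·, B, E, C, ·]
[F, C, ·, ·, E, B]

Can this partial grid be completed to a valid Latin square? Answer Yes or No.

Row 1, column 1: row 1 together with column 1 already contain {A, B, F, C, D, E} — every symbol — so nothing can go there. The grid has no valid completion.

No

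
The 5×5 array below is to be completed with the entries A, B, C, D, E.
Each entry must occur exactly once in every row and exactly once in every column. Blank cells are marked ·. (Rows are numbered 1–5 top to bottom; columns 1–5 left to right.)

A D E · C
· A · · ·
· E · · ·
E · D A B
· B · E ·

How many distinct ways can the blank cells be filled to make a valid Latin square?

3

Row 1, column 4: eliminating its row and column leaves {B}.
Row 2, column 1: eliminating its row and column leaves {B, C, D}.
Row 2, column 3: eliminating its row and column leaves {B, C}.
Row 2, column 4: eliminating its row and column leaves {B, C, D}.
Row 2, column 5: eliminating its row and column leaves {D, E}.
Row 3, column 1: eliminating its row and column leaves {B, C, D}.
Row 3, column 3: eliminating its row and column leaves {A, B, C}.
Row 3, column 4: eliminating its row and column leaves {B, C, D}.
Row 3, column 5: eliminating its row and column leaves {A, D}.
Row 4, column 2: eliminating its row and column leaves {C}.
Row 5, column 1: eliminating its row and column leaves {C, D}.
Row 5, column 3: eliminating its row and column leaves {A, C}.
Row 5, column 5: eliminating its row and column leaves {A, D}.
Enumerating the assignments across these blanks that avoid any row or column repeat gives 3 completions.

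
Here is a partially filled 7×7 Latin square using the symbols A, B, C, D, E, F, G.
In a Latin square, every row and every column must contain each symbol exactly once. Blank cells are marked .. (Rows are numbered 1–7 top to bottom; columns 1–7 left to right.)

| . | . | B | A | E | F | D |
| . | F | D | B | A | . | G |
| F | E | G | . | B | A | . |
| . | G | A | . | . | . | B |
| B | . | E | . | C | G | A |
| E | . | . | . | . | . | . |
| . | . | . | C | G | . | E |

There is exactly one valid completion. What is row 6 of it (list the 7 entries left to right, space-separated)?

E A C G D B F

Row 1, column 2: row 1 has {A, B, D, E, F} and column 2 has {E, F, G}, leaving only C.
Row 1, column 1: row 1 has {A, B, C, D, E, F} and column 1 has {B, E, F}, leaving only G.
Row 2, column 1: row 2 has {A, B, D, F, G} and column 1 has {B, E, F, G}, leaving only C.
Row 2, column 6: row 2 has {A, B, C, D, F, G} and column 6 has {A, F, G}, leaving only E.
Row 3, column 4: row 3 has {A, B, E, F, G} and column 4 has {A, B, C}, leaving only D.
Row 3, column 7: row 3 has {A, B, D, E, F, G} and column 7 has {A, B, D, E, G}, leaving only C.
Row 6, column 7: row 6 has {E} and column 7 has {A, B, C, D, E, G}, leaving only F.
Row 6, column 3: row 6 has {E, F} and column 3 has {A, B, D, E, G}, leaving only C.
Row 6, column 4: row 6 has {C, E, F} and column 4 has {A, B, C, D}, leaving only G.
Row 6, column 5: row 6 has {C, E, F, G} and column 5 has {A, B, C, E, G}, leaving only D.
Row 6, column 6: row 6 has {C, D, E, F, G} and column 6 has {A, E, F, G}, leaving only B.
Row 6, column 2: row 6 has {B, C, D, E, F, G} and column 2 has {C, E, F, G}, leaving only A.
So row 6 reads: E A C G D B F.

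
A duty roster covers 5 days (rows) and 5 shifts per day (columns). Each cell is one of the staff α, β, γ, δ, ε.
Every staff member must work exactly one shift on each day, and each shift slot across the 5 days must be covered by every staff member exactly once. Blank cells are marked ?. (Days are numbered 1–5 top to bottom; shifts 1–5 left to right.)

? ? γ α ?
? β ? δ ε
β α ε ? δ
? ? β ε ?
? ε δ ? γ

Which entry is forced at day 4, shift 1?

Day 1, shift 2: day 1 has {α, γ} and shift 2 has {α, β, ε}, leaving only δ.
Day 1, shift 1: day 1 has {α, γ, δ} and shift 1 has {β}, leaving only ε.
Day 1, shift 5: day 1 has {α, γ, δ, ε} and shift 5 has {γ, δ, ε}, leaving only β.
Day 2, shift 3: day 2 has {β, δ, ε} and shift 3 has {β, γ, δ, ε}, leaving only α.
Day 2, shift 1: day 2 has {α, β, δ, ε} and shift 1 has {β, ε}, leaving only γ.
Day 3, shift 4: day 3 has {α, β, δ, ε} and shift 4 has {α, δ, ε}, leaving only γ.
Day 4, shift 2: day 4 has {β, ε} and shift 2 has {α, β, δ, ε}, leaving only γ.
Day 4, shift 5: day 4 has {β, γ, ε} and shift 5 has {β, γ, δ, ε}, leaving only α.
Day 4 already has {α, β, γ, ε} and shift 1 already has {β, γ, ε}, so day 4, shift 1 must be δ.

δ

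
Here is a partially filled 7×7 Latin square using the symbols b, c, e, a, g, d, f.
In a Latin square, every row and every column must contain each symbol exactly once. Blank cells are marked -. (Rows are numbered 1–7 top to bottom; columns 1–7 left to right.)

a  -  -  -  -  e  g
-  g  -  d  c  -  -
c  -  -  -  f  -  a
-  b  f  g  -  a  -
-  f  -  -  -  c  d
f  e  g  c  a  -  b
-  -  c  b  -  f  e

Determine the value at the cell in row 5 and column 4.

a

Row 1, column 4: row 1 has {e, a, g} and column 4 has {b, c, g, d}, leaving only f.
Row 2, column 6: row 2 has {c, g, d} and column 6 has {c, e, a, f}, leaving only b.
Row 2, column 1: row 2 has {b, c, g, d} and column 1 has {c, a, f}, leaving only e.
Row 2, column 3: row 2 has {b, c, e, g, d} and column 3 has {c, g, f}, leaving only a.
Row 2, column 7: row 2 has {b, c, e, a, g, d} and column 7 has {b, e, a, g, d}, leaving only f.
Row 3, column 2: row 3 has {c, a, f} and column 2 has {b, e, g, f}, leaving only d.
Row 1, column 2: row 1 has {e, a, g, f} and column 2 has {b, e, g, d, f}, leaving only c.
Row 3, column 4: row 3 has {c, a, d, f} and column 4 has {b, c, g, d, f}, leaving only e.
Row 5 already has {c, d, f} and column 4 already has {b, c, e, g, d, f}, so row 5, column 4 must be a.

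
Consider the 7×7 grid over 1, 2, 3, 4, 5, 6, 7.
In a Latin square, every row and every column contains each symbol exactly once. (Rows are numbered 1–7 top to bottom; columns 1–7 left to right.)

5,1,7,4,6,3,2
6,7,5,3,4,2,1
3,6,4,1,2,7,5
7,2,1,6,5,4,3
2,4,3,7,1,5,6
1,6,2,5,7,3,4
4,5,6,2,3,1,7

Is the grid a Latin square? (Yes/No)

No

Every row is a permutation, but column 2 contains 6 twice (at rows 3 and 6).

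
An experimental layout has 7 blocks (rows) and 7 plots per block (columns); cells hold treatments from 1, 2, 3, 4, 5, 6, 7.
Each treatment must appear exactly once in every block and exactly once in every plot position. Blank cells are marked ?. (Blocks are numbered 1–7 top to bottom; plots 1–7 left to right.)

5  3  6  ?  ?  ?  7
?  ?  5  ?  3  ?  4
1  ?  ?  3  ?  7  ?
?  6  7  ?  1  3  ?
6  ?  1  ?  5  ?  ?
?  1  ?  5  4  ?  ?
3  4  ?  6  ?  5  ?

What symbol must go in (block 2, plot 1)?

2

Block 1, plot 5: block 1 has {3, 5, 6, 7} and plot 5 has {1, 3, 4, 5}, leaving only 2.
Block 3, plot 5: block 3 has {1, 3, 7} and plot 5 has {1, 2, 3, 4, 5}, leaving only 6.
Block 7, plot 3: block 7 has {3, 4, 5, 6} and plot 3 has {1, 5, 6, 7}, leaving only 2.
Block 3, plot 3: block 3 has {1, 3, 6, 7} and plot 3 has {1, 2, 5, 6, 7}, leaving only 4.
Block 6, plot 3: block 6 has {1, 4, 5} and plot 3 has {1, 2, 4, 5, 6, 7}, leaving only 3.
Block 7, plot 5: block 7 has {2, 3, 4, 5, 6} and plot 5 has {1, 2, 3, 4, 5, 6}, leaving only 7.
Block 7, plot 7: block 7 has {2, 3, 4, 5, 6, 7} and plot 7 has {4, 7}, leaving only 1.
Block 2, plot 1 is narrowed to {2, 7}.
If it were 7, then block 5, plot 4 would be left with no valid symbol.
So block 2, plot 1 must be 2.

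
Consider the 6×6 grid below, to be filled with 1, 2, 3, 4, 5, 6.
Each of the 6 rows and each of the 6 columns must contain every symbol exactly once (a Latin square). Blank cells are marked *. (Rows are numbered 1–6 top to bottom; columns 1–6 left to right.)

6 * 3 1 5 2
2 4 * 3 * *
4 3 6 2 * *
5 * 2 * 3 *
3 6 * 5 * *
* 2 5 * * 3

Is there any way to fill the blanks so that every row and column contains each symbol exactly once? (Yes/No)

Row 1, column 2: row 1 together with column 2 already contain {1, 2, 3, 4, 5, 6} — every symbol — so nothing can go there. The grid has no valid completion.

No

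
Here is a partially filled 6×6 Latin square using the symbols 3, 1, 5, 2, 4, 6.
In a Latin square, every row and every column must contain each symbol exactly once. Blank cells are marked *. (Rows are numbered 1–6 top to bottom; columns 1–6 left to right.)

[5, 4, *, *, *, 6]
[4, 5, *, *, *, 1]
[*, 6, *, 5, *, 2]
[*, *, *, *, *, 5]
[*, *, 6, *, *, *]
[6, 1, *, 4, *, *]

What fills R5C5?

Row 6, column 6: row 6 has {1, 4, 6} and column 6 has {1, 5, 2, 6}, leaving only 3.
Row 5, column 6: row 5 has {6} and column 6 has {3, 1, 5, 2, 6}, leaving only 4.
Row 5, column 5 is narrowed to {3, 1, 5, 2}.
If it were 3, then row 5, column 4 would be left with no valid symbol.
If it were 1, propagating the remaining blanks reaches a contradiction.
If it were 2, then row 5, column 4 would be left with no valid symbol.
So row 5, column 5 must be 5.

5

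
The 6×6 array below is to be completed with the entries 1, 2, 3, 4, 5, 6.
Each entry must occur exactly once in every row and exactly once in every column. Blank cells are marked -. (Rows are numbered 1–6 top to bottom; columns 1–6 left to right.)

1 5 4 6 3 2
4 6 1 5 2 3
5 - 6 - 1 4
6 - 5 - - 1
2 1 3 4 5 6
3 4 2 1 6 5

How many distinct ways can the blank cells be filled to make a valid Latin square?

2

Row 3, column 2: eliminating its row and column leaves {2, 3}.
Row 3, column 4: eliminating its row and column leaves {2, 3}.
Row 4, column 2: eliminating its row and column leaves {2, 3}.
Row 4, column 4: eliminating its row and column leaves {2, 3}.
Row 4, column 5: eliminating its row and column leaves {4}.
Enumerating the assignments across these blanks that avoid any row or column repeat gives 2 completions.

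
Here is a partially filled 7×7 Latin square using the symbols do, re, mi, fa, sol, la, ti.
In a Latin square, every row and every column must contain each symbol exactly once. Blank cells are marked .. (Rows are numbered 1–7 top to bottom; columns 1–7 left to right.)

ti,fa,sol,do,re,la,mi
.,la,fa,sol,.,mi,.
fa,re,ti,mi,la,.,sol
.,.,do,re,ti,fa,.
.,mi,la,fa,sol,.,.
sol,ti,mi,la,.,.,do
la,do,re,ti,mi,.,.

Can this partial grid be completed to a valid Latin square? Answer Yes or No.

No row or column among the givens repeats a symbol, and propagating forced cells runs into no contradiction.
One valid completion exists (for instance, ti fa sol do re la mi / re la fa sol do mi ti / fa re ti mi la do sol / mi sol do re ti fa la / do mi la fa sol ti re / sol ti mi la fa re do / la do re ti mi sol fa).

Yes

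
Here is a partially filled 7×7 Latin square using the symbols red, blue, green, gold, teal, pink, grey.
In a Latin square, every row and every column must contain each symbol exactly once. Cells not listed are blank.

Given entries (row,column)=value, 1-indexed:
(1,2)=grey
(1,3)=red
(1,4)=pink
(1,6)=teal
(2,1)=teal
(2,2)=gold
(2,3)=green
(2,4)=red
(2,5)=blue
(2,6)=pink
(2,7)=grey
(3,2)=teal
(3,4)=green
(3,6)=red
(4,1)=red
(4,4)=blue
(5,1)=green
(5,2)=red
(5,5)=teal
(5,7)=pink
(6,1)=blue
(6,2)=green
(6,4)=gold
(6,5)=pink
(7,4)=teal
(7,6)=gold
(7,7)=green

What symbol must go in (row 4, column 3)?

Row 1, column 1: row 1 has {red, teal, pink, grey} and column 1 has {red, blue, green, teal}, leaving only gold.
Row 1, column 5: row 1 has {red, gold, teal, pink, grey} and column 5 has {blue, teal, pink}, leaving only green.
Row 1, column 7: row 1 has {red, green, gold, teal, pink, grey} and column 7 has {green, pink, grey}, leaving only blue.
Row 3, column 7: row 3 has {red, green, teal} and column 7 has {blue, green, pink, grey}, leaving only gold.
Row 3, column 5: row 3 has {red, green, gold, teal} and column 5 has {blue, green, teal, pink}, leaving only grey.
Row 3, column 1: row 3 has {red, green, gold, teal, grey} and column 1 has {red, blue, green, gold, teal}, leaving only pink.
Row 3, column 3: row 3 has {red, green, gold, teal, pink, grey} and column 3 has {red, green}, leaving only blue.
Row 4, column 2: row 4 has {red, blue} and column 2 has {red, green, gold, teal, grey}, leaving only pink.
Row 4, column 5: row 4 has {red, blue, pink} and column 5 has {blue, green, teal, pink, grey}, leaving only gold.
Row 4, column 7: row 4 has {red, blue, gold, pink} and column 7 has {blue, green, gold, pink, grey}, leaving only teal.
Row 4 already has {red, blue, gold, teal, pink} and column 3 already has {red, blue, green}, so row 4, column 3 must be grey.

grey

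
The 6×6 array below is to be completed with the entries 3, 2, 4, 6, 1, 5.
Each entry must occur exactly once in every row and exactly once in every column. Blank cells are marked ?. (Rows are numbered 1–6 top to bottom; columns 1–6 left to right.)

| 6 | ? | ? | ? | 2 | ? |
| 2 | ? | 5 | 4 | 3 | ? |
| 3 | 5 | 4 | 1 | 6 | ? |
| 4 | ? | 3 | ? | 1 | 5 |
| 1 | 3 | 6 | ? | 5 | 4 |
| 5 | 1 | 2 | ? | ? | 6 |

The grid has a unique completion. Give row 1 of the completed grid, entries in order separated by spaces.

Row 1, column 2: row 1 has {2, 6} and column 2 has {3, 1, 5}, leaving only 4.
Row 1, column 3: row 1 has {2, 4, 6} and column 3 has {3, 2, 4, 6, 5}, leaving only 1.
Row 1, column 6: row 1 has {2, 4, 6, 1} and column 6 has {4, 6, 5}, leaving only 3.
Row 1, column 4: row 1 has {3, 2, 4, 6, 1} and column 4 has {4, 1}, leaving only 5.
So row 1 reads: 6 4 1 5 2 3.

6 4 1 5 2 3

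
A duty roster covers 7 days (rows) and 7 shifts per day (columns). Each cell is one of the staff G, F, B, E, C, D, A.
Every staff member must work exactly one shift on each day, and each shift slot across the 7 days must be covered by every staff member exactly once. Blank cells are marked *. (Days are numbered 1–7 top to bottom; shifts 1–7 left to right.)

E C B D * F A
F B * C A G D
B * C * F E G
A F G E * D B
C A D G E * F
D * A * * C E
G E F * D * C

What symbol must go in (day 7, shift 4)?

Day 1, shift 5: day 1 has {F, B, E, C, D, A} and shift 5 has {F, E, D, A}, leaving only G.
Day 2, shift 3: day 2 has {G, F, B, C, D, A} and shift 3 has {G, F, B, C, D, A}, leaving only E.
Day 3, shift 2: day 3 has {G, F, B, E, C} and shift 2 has {F, B, E, C, A}, leaving only D.
Day 3, shift 4: day 3 has {G, F, B, E, C, D} and shift 4 has {G, E, C, D}, leaving only A.
Day 7 already has {G, F, E, C, D} and shift 4 already has {G, E, C, D, A}, so day 7, shift 4 must be B.

B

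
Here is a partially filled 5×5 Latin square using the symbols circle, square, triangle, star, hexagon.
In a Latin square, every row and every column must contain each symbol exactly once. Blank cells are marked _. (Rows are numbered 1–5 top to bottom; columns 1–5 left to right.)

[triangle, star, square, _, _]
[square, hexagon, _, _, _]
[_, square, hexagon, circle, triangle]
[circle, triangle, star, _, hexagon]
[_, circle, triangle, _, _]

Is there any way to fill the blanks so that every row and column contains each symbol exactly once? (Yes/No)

Yes

No row or column among the givens repeats a symbol, and propagating forced cells runs into no contradiction.
One valid completion exists (for instance, triangle star square hexagon circle / square hexagon circle triangle star / star square hexagon circle triangle / circle triangle star square hexagon / hexagon circle triangle star square).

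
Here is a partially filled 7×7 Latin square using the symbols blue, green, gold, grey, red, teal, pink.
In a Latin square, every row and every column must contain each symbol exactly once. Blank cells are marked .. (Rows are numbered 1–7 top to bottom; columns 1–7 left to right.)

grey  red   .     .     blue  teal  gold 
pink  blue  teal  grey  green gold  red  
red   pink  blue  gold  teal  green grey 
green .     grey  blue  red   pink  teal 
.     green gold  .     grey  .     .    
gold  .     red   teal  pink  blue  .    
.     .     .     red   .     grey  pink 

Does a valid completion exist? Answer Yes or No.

No row or column among the givens repeats a symbol, and propagating forced cells runs into no contradiction.
One valid completion exists (for instance, grey red pink green blue teal gold / pink blue teal grey green gold red / red pink blue gold teal green grey / green gold grey blue red pink teal / teal green gold pink grey red blue / gold grey red teal pink blue green / blue teal green red gold grey pink).

Yes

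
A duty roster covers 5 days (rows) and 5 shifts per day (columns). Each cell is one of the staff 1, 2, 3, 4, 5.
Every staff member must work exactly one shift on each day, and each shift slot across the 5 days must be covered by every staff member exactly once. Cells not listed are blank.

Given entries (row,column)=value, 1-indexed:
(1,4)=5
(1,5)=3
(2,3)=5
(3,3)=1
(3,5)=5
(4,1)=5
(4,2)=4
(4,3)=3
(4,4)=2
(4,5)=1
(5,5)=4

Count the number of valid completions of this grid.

3

Day 1, shift 1: eliminating its day and shift leaves {1, 2, 4}.
Day 1, shift 2: eliminating its day and shift leaves {1, 2}.
Day 1, shift 3: eliminating its day and shift leaves {2, 4}.
Day 2, shift 1: eliminating its day and shift leaves {1, 2, 3, 4}.
Day 2, shift 2: eliminating its day and shift leaves {1, 2, 3}.
Day 2, shift 4: eliminating its day and shift leaves {1, 3, 4}.
Day 2, shift 5: eliminating its day and shift leaves {2}.
Day 3, shift 1: eliminating its day and shift leaves {2, 3, 4}.
Day 3, shift 2: eliminating its day and shift leaves {2, 3}.
Day 3, shift 4: eliminating its day and shift leaves {3, 4}.
Day 5, shift 1: eliminating its day and shift leaves {1, 2, 3}.
Day 5, shift 2: eliminating its day and shift leaves {1, 2, 3, 5}.
Day 5, shift 3: eliminating its day and shift leaves {2}.
Day 5, shift 4: eliminating its day and shift leaves {1, 3}.
Enumerating the assignments across these blanks that avoid any day or shift repeat gives 3 completions.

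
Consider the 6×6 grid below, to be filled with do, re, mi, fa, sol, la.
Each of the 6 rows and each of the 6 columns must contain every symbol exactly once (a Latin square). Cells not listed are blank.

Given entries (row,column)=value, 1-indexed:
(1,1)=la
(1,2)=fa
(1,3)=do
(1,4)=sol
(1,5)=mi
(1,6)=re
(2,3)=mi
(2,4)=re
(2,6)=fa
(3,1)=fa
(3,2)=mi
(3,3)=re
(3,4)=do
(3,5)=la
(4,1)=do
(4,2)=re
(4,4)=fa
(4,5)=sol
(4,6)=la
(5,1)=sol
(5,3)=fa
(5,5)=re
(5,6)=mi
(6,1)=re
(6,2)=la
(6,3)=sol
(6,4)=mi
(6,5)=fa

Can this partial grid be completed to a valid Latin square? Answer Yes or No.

Row 2, column 1: row 2 together with column 1 already contain {do, re, mi, fa, sol, la} — every symbol — so nothing can go there. The grid has no valid completion.

No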